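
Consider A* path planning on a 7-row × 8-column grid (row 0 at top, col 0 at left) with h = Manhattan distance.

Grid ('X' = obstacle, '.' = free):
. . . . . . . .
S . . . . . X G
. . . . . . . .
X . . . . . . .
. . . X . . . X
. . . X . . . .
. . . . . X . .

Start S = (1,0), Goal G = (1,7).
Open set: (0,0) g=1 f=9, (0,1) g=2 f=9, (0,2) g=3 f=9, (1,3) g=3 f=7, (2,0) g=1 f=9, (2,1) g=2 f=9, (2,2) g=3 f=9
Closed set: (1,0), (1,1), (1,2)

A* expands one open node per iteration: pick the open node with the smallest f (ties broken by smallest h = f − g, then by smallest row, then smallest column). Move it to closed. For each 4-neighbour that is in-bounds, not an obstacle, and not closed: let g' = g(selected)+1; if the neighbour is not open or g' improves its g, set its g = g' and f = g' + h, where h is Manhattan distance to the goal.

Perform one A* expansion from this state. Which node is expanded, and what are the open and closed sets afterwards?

step 1: expand (1,3) (f=7, h=4) → closed; open now [(0,0) g=1 f=9, (0,1) g=2 f=9, (0,2) g=3 f=9, (0,3) g=4 f=9, (1,4) g=4 f=7, (2,0) g=1 f=9, (2,1) g=2 f=9, (2,2) g=3 f=9, (2,3) g=4 f=9]

expanded=(1,3); open=[(0,0) g=1 f=9, (0,1) g=2 f=9, (0,2) g=3 f=9, (0,3) g=4 f=9, (1,4) g=4 f=7, (2,0) g=1 f=9, (2,1) g=2 f=9, (2,2) g=3 f=9, (2,3) g=4 f=9]; closed=[(1,0), (1,1), (1,2), (1,3)]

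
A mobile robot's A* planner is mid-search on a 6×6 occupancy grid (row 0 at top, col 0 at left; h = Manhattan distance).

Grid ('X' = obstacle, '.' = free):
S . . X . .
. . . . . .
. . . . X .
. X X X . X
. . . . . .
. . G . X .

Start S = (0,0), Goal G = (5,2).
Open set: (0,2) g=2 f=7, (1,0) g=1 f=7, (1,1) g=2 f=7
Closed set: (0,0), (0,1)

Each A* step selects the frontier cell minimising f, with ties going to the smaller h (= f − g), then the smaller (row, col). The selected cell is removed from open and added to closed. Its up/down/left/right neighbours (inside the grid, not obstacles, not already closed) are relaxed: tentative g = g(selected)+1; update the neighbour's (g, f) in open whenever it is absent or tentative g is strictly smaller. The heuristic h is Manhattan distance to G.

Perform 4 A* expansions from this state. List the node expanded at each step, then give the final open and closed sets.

step 1: expand (0,2) (f=7, h=5) → closed; open now [(1,0) g=1 f=7, (1,1) g=2 f=7, (1,2) g=3 f=7]
step 2: expand (1,2) (f=7, h=4) → closed; open now [(1,0) g=1 f=7, (1,1) g=2 f=7, (1,3) g=4 f=9, (2,2) g=4 f=7]
step 3: expand (2,2) (f=7, h=3) → closed; open now [(1,0) g=1 f=7, (1,1) g=2 f=7, (1,3) g=4 f=9, (2,1) g=5 f=9, (2,3) g=5 f=9]
step 4: expand (1,1) (f=7, h=5) → closed; open now [(1,0) g=1 f=7, (1,3) g=4 f=9, (2,1) g=3 f=7, (2,3) g=5 f=9]

order=[(0,2) → (1,2) → (2,2) → (1,1)]; open=[(1,0) g=1 f=7, (1,3) g=4 f=9, (2,1) g=3 f=7, (2,3) g=5 f=9]; closed=[(0,0), (0,1), (0,2), (1,1), (1,2), (2,2)]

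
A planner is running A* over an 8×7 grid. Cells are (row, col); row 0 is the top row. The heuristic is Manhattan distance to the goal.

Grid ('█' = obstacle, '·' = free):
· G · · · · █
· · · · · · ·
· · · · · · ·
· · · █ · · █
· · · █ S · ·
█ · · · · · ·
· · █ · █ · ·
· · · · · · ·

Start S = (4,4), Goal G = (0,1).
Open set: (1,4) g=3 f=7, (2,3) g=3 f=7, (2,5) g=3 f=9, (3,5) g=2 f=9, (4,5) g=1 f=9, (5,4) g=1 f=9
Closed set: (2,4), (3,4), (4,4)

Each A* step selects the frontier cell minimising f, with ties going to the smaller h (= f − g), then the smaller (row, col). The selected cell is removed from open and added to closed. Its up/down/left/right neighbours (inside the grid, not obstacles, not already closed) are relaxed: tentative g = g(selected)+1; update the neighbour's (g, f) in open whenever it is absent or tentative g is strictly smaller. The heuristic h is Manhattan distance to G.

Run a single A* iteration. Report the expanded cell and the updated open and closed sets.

expanded=(1,4); open=[(0,4) g=4 f=7, (1,3) g=4 f=7, (1,5) g=4 f=9, (2,3) g=3 f=7, (2,5) g=3 f=9, (3,5) g=2 f=9, (4,5) g=1 f=9, (5,4) g=1 f=9]; closed=[(1,4), (2,4), (3,4), (4,4)]

step 1: expand (1,4) (f=7, h=4) → closed; open now [(0,4) g=4 f=7, (1,3) g=4 f=7, (1,5) g=4 f=9, (2,3) g=3 f=7, (2,5) g=3 f=9, (3,5) g=2 f=9, (4,5) g=1 f=9, (5,4) g=1 f=9]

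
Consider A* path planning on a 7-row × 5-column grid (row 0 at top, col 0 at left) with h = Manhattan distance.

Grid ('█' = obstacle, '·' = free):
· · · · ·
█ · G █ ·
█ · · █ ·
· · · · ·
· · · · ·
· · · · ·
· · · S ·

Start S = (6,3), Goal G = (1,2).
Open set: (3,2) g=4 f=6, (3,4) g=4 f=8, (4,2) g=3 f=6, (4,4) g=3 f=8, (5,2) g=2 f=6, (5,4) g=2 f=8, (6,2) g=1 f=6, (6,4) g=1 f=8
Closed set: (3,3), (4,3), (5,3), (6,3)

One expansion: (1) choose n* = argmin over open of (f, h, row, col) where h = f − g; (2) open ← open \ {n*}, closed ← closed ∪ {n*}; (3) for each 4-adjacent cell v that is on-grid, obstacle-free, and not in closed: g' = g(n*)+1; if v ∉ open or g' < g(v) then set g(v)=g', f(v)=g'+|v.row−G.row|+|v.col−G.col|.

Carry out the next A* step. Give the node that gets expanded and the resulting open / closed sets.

step 1: expand (3,2) (f=6, h=2) → closed; open now [(2,2) g=5 f=6, (3,1) g=5 f=8, (3,4) g=4 f=8, (4,2) g=3 f=6, (4,4) g=3 f=8, (5,2) g=2 f=6, (5,4) g=2 f=8, (6,2) g=1 f=6, (6,4) g=1 f=8]

expanded=(3,2); open=[(2,2) g=5 f=6, (3,1) g=5 f=8, (3,4) g=4 f=8, (4,2) g=3 f=6, (4,4) g=3 f=8, (5,2) g=2 f=6, (5,4) g=2 f=8, (6,2) g=1 f=6, (6,4) g=1 f=8]; closed=[(3,2), (3,3), (4,3), (5,3), (6,3)]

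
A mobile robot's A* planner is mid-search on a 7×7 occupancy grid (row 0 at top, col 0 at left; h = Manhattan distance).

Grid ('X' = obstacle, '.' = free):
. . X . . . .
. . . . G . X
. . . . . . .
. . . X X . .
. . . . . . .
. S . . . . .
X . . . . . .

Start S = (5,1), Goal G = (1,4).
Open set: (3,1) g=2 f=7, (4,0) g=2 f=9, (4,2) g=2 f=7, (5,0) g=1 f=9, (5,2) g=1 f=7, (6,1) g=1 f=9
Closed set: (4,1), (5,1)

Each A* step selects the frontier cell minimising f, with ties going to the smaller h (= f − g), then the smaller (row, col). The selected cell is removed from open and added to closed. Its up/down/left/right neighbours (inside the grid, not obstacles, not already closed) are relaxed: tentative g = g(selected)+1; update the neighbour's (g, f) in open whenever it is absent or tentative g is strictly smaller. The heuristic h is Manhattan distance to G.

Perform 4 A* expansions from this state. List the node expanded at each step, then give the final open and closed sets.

step 1: expand (3,1) (f=7, h=5) → closed; open now [(2,1) g=3 f=7, (3,0) g=3 f=9, (3,2) g=3 f=7, (4,0) g=2 f=9, (4,2) g=2 f=7, (5,0) g=1 f=9, (5,2) g=1 f=7, (6,1) g=1 f=9]
step 2: expand (2,1) (f=7, h=4) → closed; open now [(1,1) g=4 f=7, (2,0) g=4 f=9, (2,2) g=4 f=7, (3,0) g=3 f=9, (3,2) g=3 f=7, (4,0) g=2 f=9, (4,2) g=2 f=7, (5,0) g=1 f=9, (5,2) g=1 f=7, (6,1) g=1 f=9]
step 3: expand (1,1) (f=7, h=3) → closed; open now [(0,1) g=5 f=9, (1,0) g=5 f=9, (1,2) g=5 f=7, (2,0) g=4 f=9, (2,2) g=4 f=7, (3,0) g=3 f=9, (3,2) g=3 f=7, (4,0) g=2 f=9, (4,2) g=2 f=7, (5,0) g=1 f=9, (5,2) g=1 f=7, (6,1) g=1 f=9]
step 4: expand (1,2) (f=7, h=2) → closed; open now [(0,1) g=5 f=9, (1,0) g=5 f=9, (1,3) g=6 f=7, (2,0) g=4 f=9, (2,2) g=4 f=7, (3,0) g=3 f=9, (3,2) g=3 f=7, (4,0) g=2 f=9, (4,2) g=2 f=7, (5,0) g=1 f=9, (5,2) g=1 f=7, (6,1) g=1 f=9]

order=[(3,1) → (2,1) → (1,1) → (1,2)]; open=[(0,1) g=5 f=9, (1,0) g=5 f=9, (1,3) g=6 f=7, (2,0) g=4 f=9, (2,2) g=4 f=7, (3,0) g=3 f=9, (3,2) g=3 f=7, (4,0) g=2 f=9, (4,2) g=2 f=7, (5,0) g=1 f=9, (5,2) g=1 f=7, (6,1) g=1 f=9]; closed=[(1,1), (1,2), (2,1), (3,1), (4,1), (5,1)]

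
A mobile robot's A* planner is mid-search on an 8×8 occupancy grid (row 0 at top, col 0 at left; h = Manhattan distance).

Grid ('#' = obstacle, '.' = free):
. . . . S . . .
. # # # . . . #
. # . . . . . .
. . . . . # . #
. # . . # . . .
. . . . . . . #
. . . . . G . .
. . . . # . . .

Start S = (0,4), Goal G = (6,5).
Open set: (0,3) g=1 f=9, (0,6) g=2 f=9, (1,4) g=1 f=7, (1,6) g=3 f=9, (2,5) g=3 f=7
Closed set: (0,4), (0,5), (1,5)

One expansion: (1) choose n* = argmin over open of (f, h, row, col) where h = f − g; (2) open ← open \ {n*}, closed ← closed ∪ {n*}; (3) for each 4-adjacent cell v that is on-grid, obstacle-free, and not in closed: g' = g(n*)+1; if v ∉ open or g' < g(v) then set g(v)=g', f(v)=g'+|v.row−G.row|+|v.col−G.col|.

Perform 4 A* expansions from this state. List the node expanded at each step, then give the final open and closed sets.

order=[(2,5) → (1,4) → (2,4) → (3,4)]; open=[(0,3) g=1 f=9, (0,6) g=2 f=9, (1,6) g=3 f=9, (2,3) g=3 f=9, (2,6) g=4 f=9, (3,3) g=4 f=9]; closed=[(0,4), (0,5), (1,4), (1,5), (2,4), (2,5), (3,4)]

step 1: expand (2,5) (f=7, h=4) → closed; open now [(0,3) g=1 f=9, (0,6) g=2 f=9, (1,4) g=1 f=7, (1,6) g=3 f=9, (2,4) g=4 f=9, (2,6) g=4 f=9]
step 2: expand (1,4) (f=7, h=6) → closed; open now [(0,3) g=1 f=9, (0,6) g=2 f=9, (1,6) g=3 f=9, (2,4) g=2 f=7, (2,6) g=4 f=9]
step 3: expand (2,4) (f=7, h=5) → closed; open now [(0,3) g=1 f=9, (0,6) g=2 f=9, (1,6) g=3 f=9, (2,3) g=3 f=9, (2,6) g=4 f=9, (3,4) g=3 f=7]
step 4: expand (3,4) (f=7, h=4) → closed; open now [(0,3) g=1 f=9, (0,6) g=2 f=9, (1,6) g=3 f=9, (2,3) g=3 f=9, (2,6) g=4 f=9, (3,3) g=4 f=9]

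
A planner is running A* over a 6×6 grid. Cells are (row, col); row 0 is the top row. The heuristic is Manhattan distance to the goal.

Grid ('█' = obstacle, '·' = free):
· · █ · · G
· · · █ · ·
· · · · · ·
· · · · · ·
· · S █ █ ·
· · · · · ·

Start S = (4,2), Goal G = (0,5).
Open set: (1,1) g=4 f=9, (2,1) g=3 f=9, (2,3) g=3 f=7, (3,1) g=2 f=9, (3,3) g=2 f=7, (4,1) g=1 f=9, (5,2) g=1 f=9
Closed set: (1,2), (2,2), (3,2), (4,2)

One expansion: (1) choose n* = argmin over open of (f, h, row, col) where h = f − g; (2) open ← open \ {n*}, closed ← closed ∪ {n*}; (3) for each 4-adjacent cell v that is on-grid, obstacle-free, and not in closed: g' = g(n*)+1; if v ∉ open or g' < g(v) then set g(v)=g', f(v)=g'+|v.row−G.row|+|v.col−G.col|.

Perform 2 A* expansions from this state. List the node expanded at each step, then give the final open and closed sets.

step 1: expand (2,3) (f=7, h=4) → closed; open now [(1,1) g=4 f=9, (2,1) g=3 f=9, (2,4) g=4 f=7, (3,1) g=2 f=9, (3,3) g=2 f=7, (4,1) g=1 f=9, (5,2) g=1 f=9]
step 2: expand (2,4) (f=7, h=3) → closed; open now [(1,1) g=4 f=9, (1,4) g=5 f=7, (2,1) g=3 f=9, (2,5) g=5 f=7, (3,1) g=2 f=9, (3,3) g=2 f=7, (3,4) g=5 f=9, (4,1) g=1 f=9, (5,2) g=1 f=9]

order=[(2,3) → (2,4)]; open=[(1,1) g=4 f=9, (1,4) g=5 f=7, (2,1) g=3 f=9, (2,5) g=5 f=7, (3,1) g=2 f=9, (3,3) g=2 f=7, (3,4) g=5 f=9, (4,1) g=1 f=9, (5,2) g=1 f=9]; closed=[(1,2), (2,2), (2,3), (2,4), (3,2), (4,2)]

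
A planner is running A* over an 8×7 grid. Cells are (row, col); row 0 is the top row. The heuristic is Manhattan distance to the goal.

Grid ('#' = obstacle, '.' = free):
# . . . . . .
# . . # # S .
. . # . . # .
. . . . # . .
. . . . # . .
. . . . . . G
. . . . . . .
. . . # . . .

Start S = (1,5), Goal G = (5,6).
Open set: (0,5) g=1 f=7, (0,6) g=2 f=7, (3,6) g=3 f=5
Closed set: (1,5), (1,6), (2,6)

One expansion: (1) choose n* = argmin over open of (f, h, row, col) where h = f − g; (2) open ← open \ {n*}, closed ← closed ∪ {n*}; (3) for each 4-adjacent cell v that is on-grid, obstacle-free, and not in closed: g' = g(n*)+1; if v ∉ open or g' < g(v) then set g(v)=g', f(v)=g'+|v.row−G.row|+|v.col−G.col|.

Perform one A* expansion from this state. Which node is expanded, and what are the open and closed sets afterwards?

step 1: expand (3,6) (f=5, h=2) → closed; open now [(0,5) g=1 f=7, (0,6) g=2 f=7, (3,5) g=4 f=7, (4,6) g=4 f=5]

expanded=(3,6); open=[(0,5) g=1 f=7, (0,6) g=2 f=7, (3,5) g=4 f=7, (4,6) g=4 f=5]; closed=[(1,5), (1,6), (2,6), (3,6)]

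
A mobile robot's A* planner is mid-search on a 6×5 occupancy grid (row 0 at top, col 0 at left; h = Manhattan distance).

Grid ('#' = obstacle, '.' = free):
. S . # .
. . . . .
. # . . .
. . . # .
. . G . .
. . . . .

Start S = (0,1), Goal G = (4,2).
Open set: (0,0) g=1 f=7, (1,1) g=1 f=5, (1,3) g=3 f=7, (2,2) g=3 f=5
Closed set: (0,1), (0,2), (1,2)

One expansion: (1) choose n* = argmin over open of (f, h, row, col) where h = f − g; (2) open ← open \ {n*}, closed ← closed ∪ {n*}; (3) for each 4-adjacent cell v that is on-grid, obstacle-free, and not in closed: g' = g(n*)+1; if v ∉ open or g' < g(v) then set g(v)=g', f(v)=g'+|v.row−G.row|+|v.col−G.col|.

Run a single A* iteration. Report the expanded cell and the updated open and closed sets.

expanded=(2,2); open=[(0,0) g=1 f=7, (1,1) g=1 f=5, (1,3) g=3 f=7, (2,3) g=4 f=7, (3,2) g=4 f=5]; closed=[(0,1), (0,2), (1,2), (2,2)]

step 1: expand (2,2) (f=5, h=2) → closed; open now [(0,0) g=1 f=7, (1,1) g=1 f=5, (1,3) g=3 f=7, (2,3) g=4 f=7, (3,2) g=4 f=5]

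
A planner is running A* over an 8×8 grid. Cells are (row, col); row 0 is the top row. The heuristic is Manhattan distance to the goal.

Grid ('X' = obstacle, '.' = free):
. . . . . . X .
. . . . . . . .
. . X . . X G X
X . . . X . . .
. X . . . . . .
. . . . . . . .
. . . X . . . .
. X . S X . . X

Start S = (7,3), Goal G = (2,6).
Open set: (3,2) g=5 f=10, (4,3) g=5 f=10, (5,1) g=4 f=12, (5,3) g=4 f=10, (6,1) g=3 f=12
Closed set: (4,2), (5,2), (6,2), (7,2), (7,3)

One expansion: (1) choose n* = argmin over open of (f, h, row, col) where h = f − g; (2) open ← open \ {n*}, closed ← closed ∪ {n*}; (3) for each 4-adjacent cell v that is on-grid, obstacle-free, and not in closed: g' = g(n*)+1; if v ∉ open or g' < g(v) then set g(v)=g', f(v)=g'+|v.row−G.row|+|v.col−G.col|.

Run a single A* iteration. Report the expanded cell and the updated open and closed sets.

step 1: expand (3,2) (f=10, h=5) → closed; open now [(3,1) g=6 f=12, (3,3) g=6 f=10, (4,3) g=5 f=10, (5,1) g=4 f=12, (5,3) g=4 f=10, (6,1) g=3 f=12]

expanded=(3,2); open=[(3,1) g=6 f=12, (3,3) g=6 f=10, (4,3) g=5 f=10, (5,1) g=4 f=12, (5,3) g=4 f=10, (6,1) g=3 f=12]; closed=[(3,2), (4,2), (5,2), (6,2), (7,2), (7,3)]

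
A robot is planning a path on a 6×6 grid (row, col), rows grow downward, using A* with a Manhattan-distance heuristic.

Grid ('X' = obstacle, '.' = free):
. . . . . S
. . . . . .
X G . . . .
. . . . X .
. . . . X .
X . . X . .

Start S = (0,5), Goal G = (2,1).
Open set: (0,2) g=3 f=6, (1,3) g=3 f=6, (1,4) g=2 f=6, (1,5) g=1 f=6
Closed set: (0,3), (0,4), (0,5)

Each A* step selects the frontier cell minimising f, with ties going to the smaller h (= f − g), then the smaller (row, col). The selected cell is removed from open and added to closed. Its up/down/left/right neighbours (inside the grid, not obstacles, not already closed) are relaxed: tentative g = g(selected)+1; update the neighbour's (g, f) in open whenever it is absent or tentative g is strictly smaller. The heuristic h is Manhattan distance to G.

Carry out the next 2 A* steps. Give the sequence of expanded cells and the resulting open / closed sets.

step 1: expand (0,2) (f=6, h=3) → closed; open now [(0,1) g=4 f=6, (1,2) g=4 f=6, (1,3) g=3 f=6, (1,4) g=2 f=6, (1,5) g=1 f=6]
step 2: expand (0,1) (f=6, h=2) → closed; open now [(0,0) g=5 f=8, (1,1) g=5 f=6, (1,2) g=4 f=6, (1,3) g=3 f=6, (1,4) g=2 f=6, (1,5) g=1 f=6]

order=[(0,2) → (0,1)]; open=[(0,0) g=5 f=8, (1,1) g=5 f=6, (1,2) g=4 f=6, (1,3) g=3 f=6, (1,4) g=2 f=6, (1,5) g=1 f=6]; closed=[(0,1), (0,2), (0,3), (0,4), (0,5)]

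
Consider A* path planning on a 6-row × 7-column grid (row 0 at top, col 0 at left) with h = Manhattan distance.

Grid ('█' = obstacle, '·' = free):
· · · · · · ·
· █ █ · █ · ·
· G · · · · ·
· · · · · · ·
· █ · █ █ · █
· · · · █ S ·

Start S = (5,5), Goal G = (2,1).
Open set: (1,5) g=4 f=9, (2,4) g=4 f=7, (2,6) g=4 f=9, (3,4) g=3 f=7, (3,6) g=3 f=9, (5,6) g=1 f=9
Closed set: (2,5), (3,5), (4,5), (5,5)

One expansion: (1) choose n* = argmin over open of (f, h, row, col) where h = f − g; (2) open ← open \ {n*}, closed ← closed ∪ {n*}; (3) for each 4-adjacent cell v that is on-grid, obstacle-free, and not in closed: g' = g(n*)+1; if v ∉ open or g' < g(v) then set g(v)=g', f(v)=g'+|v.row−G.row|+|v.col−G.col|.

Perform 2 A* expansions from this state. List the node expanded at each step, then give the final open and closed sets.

order=[(2,4) → (2,3)]; open=[(1,3) g=6 f=9, (1,5) g=4 f=9, (2,2) g=6 f=7, (2,6) g=4 f=9, (3,3) g=6 f=9, (3,4) g=3 f=7, (3,6) g=3 f=9, (5,6) g=1 f=9]; closed=[(2,3), (2,4), (2,5), (3,5), (4,5), (5,5)]

step 1: expand (2,4) (f=7, h=3) → closed; open now [(1,5) g=4 f=9, (2,3) g=5 f=7, (2,6) g=4 f=9, (3,4) g=3 f=7, (3,6) g=3 f=9, (5,6) g=1 f=9]
step 2: expand (2,3) (f=7, h=2) → closed; open now [(1,3) g=6 f=9, (1,5) g=4 f=9, (2,2) g=6 f=7, (2,6) g=4 f=9, (3,3) g=6 f=9, (3,4) g=3 f=7, (3,6) g=3 f=9, (5,6) g=1 f=9]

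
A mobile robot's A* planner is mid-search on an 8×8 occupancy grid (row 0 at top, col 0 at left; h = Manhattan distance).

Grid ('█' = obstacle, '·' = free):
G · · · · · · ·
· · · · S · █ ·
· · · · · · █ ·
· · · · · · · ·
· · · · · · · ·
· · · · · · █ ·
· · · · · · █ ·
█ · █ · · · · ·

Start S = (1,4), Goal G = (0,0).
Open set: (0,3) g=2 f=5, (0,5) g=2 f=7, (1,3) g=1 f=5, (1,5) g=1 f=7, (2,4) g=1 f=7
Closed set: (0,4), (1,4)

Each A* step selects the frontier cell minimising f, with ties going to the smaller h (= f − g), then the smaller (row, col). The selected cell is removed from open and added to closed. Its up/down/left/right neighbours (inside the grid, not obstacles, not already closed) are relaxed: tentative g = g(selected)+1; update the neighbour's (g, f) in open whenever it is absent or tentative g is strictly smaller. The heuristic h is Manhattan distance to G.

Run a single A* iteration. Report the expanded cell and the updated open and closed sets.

expanded=(0,3); open=[(0,2) g=3 f=5, (0,5) g=2 f=7, (1,3) g=1 f=5, (1,5) g=1 f=7, (2,4) g=1 f=7]; closed=[(0,3), (0,4), (1,4)]

step 1: expand (0,3) (f=5, h=3) → closed; open now [(0,2) g=3 f=5, (0,5) g=2 f=7, (1,3) g=1 f=5, (1,5) g=1 f=7, (2,4) g=1 f=7]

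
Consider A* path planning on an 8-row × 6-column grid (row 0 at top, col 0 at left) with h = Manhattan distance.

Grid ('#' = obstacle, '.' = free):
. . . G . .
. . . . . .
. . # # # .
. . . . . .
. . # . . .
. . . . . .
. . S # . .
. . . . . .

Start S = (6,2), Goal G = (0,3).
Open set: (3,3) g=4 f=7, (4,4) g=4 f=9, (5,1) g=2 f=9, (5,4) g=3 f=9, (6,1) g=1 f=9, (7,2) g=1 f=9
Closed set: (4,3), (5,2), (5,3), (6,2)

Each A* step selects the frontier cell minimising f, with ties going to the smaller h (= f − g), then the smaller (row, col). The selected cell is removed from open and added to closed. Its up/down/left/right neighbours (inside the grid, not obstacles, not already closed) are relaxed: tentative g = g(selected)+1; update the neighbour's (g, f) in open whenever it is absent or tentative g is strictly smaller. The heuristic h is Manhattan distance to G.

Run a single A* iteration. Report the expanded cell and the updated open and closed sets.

expanded=(3,3); open=[(3,2) g=5 f=9, (3,4) g=5 f=9, (4,4) g=4 f=9, (5,1) g=2 f=9, (5,4) g=3 f=9, (6,1) g=1 f=9, (7,2) g=1 f=9]; closed=[(3,3), (4,3), (5,2), (5,3), (6,2)]

step 1: expand (3,3) (f=7, h=3) → closed; open now [(3,2) g=5 f=9, (3,4) g=5 f=9, (4,4) g=4 f=9, (5,1) g=2 f=9, (5,4) g=3 f=9, (6,1) g=1 f=9, (7,2) g=1 f=9]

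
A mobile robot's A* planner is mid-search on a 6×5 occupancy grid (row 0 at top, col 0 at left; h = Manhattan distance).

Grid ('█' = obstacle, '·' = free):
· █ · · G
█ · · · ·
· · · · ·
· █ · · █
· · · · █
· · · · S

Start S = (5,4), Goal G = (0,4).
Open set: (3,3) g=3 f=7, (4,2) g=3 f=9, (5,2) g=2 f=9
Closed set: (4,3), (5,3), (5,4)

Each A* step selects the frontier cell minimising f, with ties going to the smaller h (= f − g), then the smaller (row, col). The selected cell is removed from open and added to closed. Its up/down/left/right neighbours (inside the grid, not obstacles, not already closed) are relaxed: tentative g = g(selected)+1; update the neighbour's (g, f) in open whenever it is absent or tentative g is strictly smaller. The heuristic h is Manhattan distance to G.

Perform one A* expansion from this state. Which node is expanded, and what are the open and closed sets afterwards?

step 1: expand (3,3) (f=7, h=4) → closed; open now [(2,3) g=4 f=7, (3,2) g=4 f=9, (4,2) g=3 f=9, (5,2) g=2 f=9]

expanded=(3,3); open=[(2,3) g=4 f=7, (3,2) g=4 f=9, (4,2) g=3 f=9, (5,2) g=2 f=9]; closed=[(3,3), (4,3), (5,3), (5,4)]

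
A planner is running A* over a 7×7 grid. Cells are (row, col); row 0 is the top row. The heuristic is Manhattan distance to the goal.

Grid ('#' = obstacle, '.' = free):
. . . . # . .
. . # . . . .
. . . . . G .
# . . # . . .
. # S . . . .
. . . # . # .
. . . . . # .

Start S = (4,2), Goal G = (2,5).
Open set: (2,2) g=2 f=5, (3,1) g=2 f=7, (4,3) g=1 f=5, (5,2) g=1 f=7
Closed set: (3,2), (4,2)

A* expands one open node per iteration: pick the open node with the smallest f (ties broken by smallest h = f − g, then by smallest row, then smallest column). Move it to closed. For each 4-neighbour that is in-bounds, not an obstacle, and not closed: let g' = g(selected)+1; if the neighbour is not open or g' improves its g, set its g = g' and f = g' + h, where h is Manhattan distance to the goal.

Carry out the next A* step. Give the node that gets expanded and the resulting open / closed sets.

expanded=(2,2); open=[(2,1) g=3 f=7, (2,3) g=3 f=5, (3,1) g=2 f=7, (4,3) g=1 f=5, (5,2) g=1 f=7]; closed=[(2,2), (3,2), (4,2)]

step 1: expand (2,2) (f=5, h=3) → closed; open now [(2,1) g=3 f=7, (2,3) g=3 f=5, (3,1) g=2 f=7, (4,3) g=1 f=5, (5,2) g=1 f=7]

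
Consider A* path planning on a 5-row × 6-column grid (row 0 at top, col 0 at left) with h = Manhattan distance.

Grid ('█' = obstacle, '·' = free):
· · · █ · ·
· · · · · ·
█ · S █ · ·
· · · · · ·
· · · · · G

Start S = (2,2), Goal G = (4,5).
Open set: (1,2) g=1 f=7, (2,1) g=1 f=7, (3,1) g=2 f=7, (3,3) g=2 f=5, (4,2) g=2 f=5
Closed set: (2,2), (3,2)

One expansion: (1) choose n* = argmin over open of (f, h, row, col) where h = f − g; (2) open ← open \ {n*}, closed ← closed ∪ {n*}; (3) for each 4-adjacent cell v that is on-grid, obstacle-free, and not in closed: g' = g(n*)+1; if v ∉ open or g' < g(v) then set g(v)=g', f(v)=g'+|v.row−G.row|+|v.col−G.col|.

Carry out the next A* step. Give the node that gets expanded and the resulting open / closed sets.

expanded=(3,3); open=[(1,2) g=1 f=7, (2,1) g=1 f=7, (3,1) g=2 f=7, (3,4) g=3 f=5, (4,2) g=2 f=5, (4,3) g=3 f=5]; closed=[(2,2), (3,2), (3,3)]

step 1: expand (3,3) (f=5, h=3) → closed; open now [(1,2) g=1 f=7, (2,1) g=1 f=7, (3,1) g=2 f=7, (3,4) g=3 f=5, (4,2) g=2 f=5, (4,3) g=3 f=5]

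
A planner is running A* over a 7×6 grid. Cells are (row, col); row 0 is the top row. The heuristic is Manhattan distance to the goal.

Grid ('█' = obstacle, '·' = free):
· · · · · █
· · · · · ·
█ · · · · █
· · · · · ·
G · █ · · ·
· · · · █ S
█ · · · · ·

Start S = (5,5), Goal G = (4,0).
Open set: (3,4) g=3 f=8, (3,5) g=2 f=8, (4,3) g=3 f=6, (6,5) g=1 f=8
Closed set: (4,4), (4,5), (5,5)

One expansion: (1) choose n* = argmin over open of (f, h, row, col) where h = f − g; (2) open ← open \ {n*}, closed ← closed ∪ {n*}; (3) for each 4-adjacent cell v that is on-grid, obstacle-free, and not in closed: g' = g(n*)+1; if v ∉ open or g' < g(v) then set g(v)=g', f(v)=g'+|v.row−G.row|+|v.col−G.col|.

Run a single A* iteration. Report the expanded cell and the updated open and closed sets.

expanded=(4,3); open=[(3,3) g=4 f=8, (3,4) g=3 f=8, (3,5) g=2 f=8, (5,3) g=4 f=8, (6,5) g=1 f=8]; closed=[(4,3), (4,4), (4,5), (5,5)]

step 1: expand (4,3) (f=6, h=3) → closed; open now [(3,3) g=4 f=8, (3,4) g=3 f=8, (3,5) g=2 f=8, (5,3) g=4 f=8, (6,5) g=1 f=8]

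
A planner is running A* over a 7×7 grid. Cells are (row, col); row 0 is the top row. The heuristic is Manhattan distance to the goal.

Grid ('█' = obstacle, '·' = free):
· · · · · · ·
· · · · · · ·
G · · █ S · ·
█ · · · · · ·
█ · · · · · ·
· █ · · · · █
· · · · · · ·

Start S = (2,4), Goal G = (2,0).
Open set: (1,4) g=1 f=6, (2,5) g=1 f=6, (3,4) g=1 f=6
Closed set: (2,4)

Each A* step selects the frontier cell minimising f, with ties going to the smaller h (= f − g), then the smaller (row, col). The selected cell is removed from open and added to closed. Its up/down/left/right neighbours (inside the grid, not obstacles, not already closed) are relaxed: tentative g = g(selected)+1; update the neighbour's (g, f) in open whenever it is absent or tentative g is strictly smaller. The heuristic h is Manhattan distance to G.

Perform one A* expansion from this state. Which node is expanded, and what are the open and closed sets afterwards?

expanded=(1,4); open=[(0,4) g=2 f=8, (1,3) g=2 f=6, (1,5) g=2 f=8, (2,5) g=1 f=6, (3,4) g=1 f=6]; closed=[(1,4), (2,4)]

step 1: expand (1,4) (f=6, h=5) → closed; open now [(0,4) g=2 f=8, (1,3) g=2 f=6, (1,5) g=2 f=8, (2,5) g=1 f=6, (3,4) g=1 f=6]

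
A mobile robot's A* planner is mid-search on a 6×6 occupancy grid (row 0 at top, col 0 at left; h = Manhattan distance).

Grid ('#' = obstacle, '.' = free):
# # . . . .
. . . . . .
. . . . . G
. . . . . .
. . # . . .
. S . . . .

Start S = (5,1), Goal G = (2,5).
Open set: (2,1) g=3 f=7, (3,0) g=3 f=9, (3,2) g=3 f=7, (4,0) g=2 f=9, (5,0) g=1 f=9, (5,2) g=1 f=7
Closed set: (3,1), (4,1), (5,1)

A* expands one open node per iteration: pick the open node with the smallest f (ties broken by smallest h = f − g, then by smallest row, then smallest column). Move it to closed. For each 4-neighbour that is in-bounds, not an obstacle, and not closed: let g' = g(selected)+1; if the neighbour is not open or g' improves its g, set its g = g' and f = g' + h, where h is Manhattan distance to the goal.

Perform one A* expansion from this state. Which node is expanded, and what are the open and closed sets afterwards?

step 1: expand (2,1) (f=7, h=4) → closed; open now [(1,1) g=4 f=9, (2,0) g=4 f=9, (2,2) g=4 f=7, (3,0) g=3 f=9, (3,2) g=3 f=7, (4,0) g=2 f=9, (5,0) g=1 f=9, (5,2) g=1 f=7]

expanded=(2,1); open=[(1,1) g=4 f=9, (2,0) g=4 f=9, (2,2) g=4 f=7, (3,0) g=3 f=9, (3,2) g=3 f=7, (4,0) g=2 f=9, (5,0) g=1 f=9, (5,2) g=1 f=7]; closed=[(2,1), (3,1), (4,1), (5,1)]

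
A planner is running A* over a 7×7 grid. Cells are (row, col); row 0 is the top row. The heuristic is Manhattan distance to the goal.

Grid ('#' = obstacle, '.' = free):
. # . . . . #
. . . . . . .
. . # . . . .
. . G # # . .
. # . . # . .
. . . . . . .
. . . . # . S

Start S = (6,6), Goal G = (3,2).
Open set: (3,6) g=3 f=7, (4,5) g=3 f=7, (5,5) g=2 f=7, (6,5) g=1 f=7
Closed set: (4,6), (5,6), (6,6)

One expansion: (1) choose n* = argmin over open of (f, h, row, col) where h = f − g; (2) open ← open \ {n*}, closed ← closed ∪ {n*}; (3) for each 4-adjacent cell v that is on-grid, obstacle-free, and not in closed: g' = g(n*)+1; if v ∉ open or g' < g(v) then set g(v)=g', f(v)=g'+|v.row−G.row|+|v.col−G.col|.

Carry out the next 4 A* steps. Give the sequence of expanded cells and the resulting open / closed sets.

order=[(3,6) → (3,5) → (4,5) → (5,5)]; open=[(2,5) g=5 f=9, (2,6) g=4 f=9, (5,4) g=3 f=7, (6,5) g=1 f=7]; closed=[(3,5), (3,6), (4,5), (4,6), (5,5), (5,6), (6,6)]

step 1: expand (3,6) (f=7, h=4) → closed; open now [(2,6) g=4 f=9, (3,5) g=4 f=7, (4,5) g=3 f=7, (5,5) g=2 f=7, (6,5) g=1 f=7]
step 2: expand (3,5) (f=7, h=3) → closed; open now [(2,5) g=5 f=9, (2,6) g=4 f=9, (4,5) g=3 f=7, (5,5) g=2 f=7, (6,5) g=1 f=7]
step 3: expand (4,5) (f=7, h=4) → closed; open now [(2,5) g=5 f=9, (2,6) g=4 f=9, (5,5) g=2 f=7, (6,5) g=1 f=7]
step 4: expand (5,5) (f=7, h=5) → closed; open now [(2,5) g=5 f=9, (2,6) g=4 f=9, (5,4) g=3 f=7, (6,5) g=1 f=7]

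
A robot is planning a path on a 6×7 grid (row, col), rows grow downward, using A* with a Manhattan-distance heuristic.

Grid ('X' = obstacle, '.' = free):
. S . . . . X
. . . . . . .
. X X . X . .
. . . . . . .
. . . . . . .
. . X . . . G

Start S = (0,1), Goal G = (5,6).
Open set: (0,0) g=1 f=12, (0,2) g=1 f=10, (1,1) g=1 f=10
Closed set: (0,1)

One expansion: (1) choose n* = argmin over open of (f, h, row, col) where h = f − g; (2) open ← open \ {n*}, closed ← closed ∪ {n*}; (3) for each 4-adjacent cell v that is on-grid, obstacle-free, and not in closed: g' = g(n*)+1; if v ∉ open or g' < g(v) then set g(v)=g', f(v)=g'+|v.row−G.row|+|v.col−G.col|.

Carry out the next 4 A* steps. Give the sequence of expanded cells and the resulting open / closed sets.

step 1: expand (0,2) (f=10, h=9) → closed; open now [(0,0) g=1 f=12, (0,3) g=2 f=10, (1,1) g=1 f=10, (1,2) g=2 f=10]
step 2: expand (0,3) (f=10, h=8) → closed; open now [(0,0) g=1 f=12, (0,4) g=3 f=10, (1,1) g=1 f=10, (1,2) g=2 f=10, (1,3) g=3 f=10]
step 3: expand (0,4) (f=10, h=7) → closed; open now [(0,0) g=1 f=12, (0,5) g=4 f=10, (1,1) g=1 f=10, (1,2) g=2 f=10, (1,3) g=3 f=10, (1,4) g=4 f=10]
step 4: expand (0,5) (f=10, h=6) → closed; open now [(0,0) g=1 f=12, (1,1) g=1 f=10, (1,2) g=2 f=10, (1,3) g=3 f=10, (1,4) g=4 f=10, (1,5) g=5 f=10]

order=[(0,2) → (0,3) → (0,4) → (0,5)]; open=[(0,0) g=1 f=12, (1,1) g=1 f=10, (1,2) g=2 f=10, (1,3) g=3 f=10, (1,4) g=4 f=10, (1,5) g=5 f=10]; closed=[(0,1), (0,2), (0,3), (0,4), (0,5)]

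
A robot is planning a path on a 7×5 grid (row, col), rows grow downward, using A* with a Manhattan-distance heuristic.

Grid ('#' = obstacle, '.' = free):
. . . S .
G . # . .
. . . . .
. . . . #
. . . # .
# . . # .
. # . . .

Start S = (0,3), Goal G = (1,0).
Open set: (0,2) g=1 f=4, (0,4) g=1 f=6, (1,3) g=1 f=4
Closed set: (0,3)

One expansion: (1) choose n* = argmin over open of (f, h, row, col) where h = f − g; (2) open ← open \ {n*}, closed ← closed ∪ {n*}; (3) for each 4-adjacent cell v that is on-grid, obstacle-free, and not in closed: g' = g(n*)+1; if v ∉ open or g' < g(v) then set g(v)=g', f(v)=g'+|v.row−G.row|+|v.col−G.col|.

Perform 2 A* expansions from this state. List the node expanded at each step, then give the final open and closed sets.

order=[(0,2) → (0,1)]; open=[(0,0) g=3 f=4, (0,4) g=1 f=6, (1,1) g=3 f=4, (1,3) g=1 f=4]; closed=[(0,1), (0,2), (0,3)]

step 1: expand (0,2) (f=4, h=3) → closed; open now [(0,1) g=2 f=4, (0,4) g=1 f=6, (1,3) g=1 f=4]
step 2: expand (0,1) (f=4, h=2) → closed; open now [(0,0) g=3 f=4, (0,4) g=1 f=6, (1,1) g=3 f=4, (1,3) g=1 f=4]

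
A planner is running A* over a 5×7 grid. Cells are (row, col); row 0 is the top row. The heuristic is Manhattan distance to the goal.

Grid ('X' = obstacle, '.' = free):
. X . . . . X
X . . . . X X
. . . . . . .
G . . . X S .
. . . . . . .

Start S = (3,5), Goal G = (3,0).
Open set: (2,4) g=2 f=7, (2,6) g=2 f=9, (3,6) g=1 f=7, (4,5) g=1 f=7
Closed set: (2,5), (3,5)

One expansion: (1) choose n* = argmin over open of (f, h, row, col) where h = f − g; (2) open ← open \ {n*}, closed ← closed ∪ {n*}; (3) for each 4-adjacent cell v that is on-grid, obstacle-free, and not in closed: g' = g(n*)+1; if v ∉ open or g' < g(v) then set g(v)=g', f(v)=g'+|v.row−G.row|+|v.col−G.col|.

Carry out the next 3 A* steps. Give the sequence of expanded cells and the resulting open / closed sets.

step 1: expand (2,4) (f=7, h=5) → closed; open now [(1,4) g=3 f=9, (2,3) g=3 f=7, (2,6) g=2 f=9, (3,6) g=1 f=7, (4,5) g=1 f=7]
step 2: expand (2,3) (f=7, h=4) → closed; open now [(1,3) g=4 f=9, (1,4) g=3 f=9, (2,2) g=4 f=7, (2,6) g=2 f=9, (3,3) g=4 f=7, (3,6) g=1 f=7, (4,5) g=1 f=7]
step 3: expand (2,2) (f=7, h=3) → closed; open now [(1,2) g=5 f=9, (1,3) g=4 f=9, (1,4) g=3 f=9, (2,1) g=5 f=7, (2,6) g=2 f=9, (3,2) g=5 f=7, (3,3) g=4 f=7, (3,6) g=1 f=7, (4,5) g=1 f=7]

order=[(2,4) → (2,3) → (2,2)]; open=[(1,2) g=5 f=9, (1,3) g=4 f=9, (1,4) g=3 f=9, (2,1) g=5 f=7, (2,6) g=2 f=9, (3,2) g=5 f=7, (3,3) g=4 f=7, (3,6) g=1 f=7, (4,5) g=1 f=7]; closed=[(2,2), (2,3), (2,4), (2,5), (3,5)]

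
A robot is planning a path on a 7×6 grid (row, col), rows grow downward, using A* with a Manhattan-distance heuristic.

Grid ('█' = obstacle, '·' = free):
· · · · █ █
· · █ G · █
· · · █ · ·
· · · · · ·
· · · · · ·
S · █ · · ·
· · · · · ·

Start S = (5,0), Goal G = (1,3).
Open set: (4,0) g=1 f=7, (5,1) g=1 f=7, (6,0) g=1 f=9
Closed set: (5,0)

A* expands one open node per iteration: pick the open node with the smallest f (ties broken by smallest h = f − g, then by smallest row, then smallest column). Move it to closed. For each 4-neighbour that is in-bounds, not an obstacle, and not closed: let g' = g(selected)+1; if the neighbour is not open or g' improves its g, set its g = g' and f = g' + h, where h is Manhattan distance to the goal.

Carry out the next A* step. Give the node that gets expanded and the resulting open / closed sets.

expanded=(4,0); open=[(3,0) g=2 f=7, (4,1) g=2 f=7, (5,1) g=1 f=7, (6,0) g=1 f=9]; closed=[(4,0), (5,0)]

step 1: expand (4,0) (f=7, h=6) → closed; open now [(3,0) g=2 f=7, (4,1) g=2 f=7, (5,1) g=1 f=7, (6,0) g=1 f=9]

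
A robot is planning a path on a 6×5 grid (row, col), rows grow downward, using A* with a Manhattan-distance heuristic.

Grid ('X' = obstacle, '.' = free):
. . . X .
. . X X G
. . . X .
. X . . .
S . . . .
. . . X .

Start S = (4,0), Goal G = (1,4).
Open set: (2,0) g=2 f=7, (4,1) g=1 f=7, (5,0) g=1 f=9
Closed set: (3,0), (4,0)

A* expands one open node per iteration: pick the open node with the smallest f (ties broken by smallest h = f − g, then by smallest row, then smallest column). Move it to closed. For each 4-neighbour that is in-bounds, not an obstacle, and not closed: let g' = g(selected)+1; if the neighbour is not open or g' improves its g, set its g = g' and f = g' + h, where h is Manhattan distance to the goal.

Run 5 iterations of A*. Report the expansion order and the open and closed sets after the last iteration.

step 1: expand (2,0) (f=7, h=5) → closed; open now [(1,0) g=3 f=7, (2,1) g=3 f=7, (4,1) g=1 f=7, (5,0) g=1 f=9]
step 2: expand (1,0) (f=7, h=4) → closed; open now [(0,0) g=4 f=9, (1,1) g=4 f=7, (2,1) g=3 f=7, (4,1) g=1 f=7, (5,0) g=1 f=9]
step 3: expand (1,1) (f=7, h=3) → closed; open now [(0,0) g=4 f=9, (0,1) g=5 f=9, (2,1) g=3 f=7, (4,1) g=1 f=7, (5,0) g=1 f=9]
step 4: expand (2,1) (f=7, h=4) → closed; open now [(0,0) g=4 f=9, (0,1) g=5 f=9, (2,2) g=4 f=7, (4,1) g=1 f=7, (5,0) g=1 f=9]
step 5: expand (2,2) (f=7, h=3) → closed; open now [(0,0) g=4 f=9, (0,1) g=5 f=9, (3,2) g=5 f=9, (4,1) g=1 f=7, (5,0) g=1 f=9]

order=[(2,0) → (1,0) → (1,1) → (2,1) → (2,2)]; open=[(0,0) g=4 f=9, (0,1) g=5 f=9, (3,2) g=5 f=9, (4,1) g=1 f=7, (5,0) g=1 f=9]; closed=[(1,0), (1,1), (2,0), (2,1), (2,2), (3,0), (4,0)]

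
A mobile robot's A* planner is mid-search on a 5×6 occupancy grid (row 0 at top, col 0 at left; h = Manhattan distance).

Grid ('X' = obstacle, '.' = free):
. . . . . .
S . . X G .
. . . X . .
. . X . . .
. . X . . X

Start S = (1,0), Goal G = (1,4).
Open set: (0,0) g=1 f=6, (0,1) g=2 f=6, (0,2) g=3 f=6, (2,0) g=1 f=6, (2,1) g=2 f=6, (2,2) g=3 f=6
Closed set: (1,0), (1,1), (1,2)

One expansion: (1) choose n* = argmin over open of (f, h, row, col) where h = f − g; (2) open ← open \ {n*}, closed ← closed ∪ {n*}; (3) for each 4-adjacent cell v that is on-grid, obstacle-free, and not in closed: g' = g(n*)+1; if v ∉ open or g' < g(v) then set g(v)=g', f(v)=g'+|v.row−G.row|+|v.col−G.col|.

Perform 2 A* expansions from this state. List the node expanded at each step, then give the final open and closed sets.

step 1: expand (0,2) (f=6, h=3) → closed; open now [(0,0) g=1 f=6, (0,1) g=2 f=6, (0,3) g=4 f=6, (2,0) g=1 f=6, (2,1) g=2 f=6, (2,2) g=3 f=6]
step 2: expand (0,3) (f=6, h=2) → closed; open now [(0,0) g=1 f=6, (0,1) g=2 f=6, (0,4) g=5 f=6, (2,0) g=1 f=6, (2,1) g=2 f=6, (2,2) g=3 f=6]

order=[(0,2) → (0,3)]; open=[(0,0) g=1 f=6, (0,1) g=2 f=6, (0,4) g=5 f=6, (2,0) g=1 f=6, (2,1) g=2 f=6, (2,2) g=3 f=6]; closed=[(0,2), (0,3), (1,0), (1,1), (1,2)]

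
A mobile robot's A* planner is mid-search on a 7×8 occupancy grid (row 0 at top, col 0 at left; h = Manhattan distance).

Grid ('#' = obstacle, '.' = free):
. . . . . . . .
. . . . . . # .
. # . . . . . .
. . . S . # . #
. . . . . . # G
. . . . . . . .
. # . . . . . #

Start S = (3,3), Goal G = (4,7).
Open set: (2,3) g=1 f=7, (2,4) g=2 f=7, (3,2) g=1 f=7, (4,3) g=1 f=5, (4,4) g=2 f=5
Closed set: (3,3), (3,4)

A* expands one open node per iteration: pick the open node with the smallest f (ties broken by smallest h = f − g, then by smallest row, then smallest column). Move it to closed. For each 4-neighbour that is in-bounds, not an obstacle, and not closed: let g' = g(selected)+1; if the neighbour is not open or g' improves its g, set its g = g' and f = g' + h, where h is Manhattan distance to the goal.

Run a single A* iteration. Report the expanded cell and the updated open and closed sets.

step 1: expand (4,4) (f=5, h=3) → closed; open now [(2,3) g=1 f=7, (2,4) g=2 f=7, (3,2) g=1 f=7, (4,3) g=1 f=5, (4,5) g=3 f=5, (5,4) g=3 f=7]

expanded=(4,4); open=[(2,3) g=1 f=7, (2,4) g=2 f=7, (3,2) g=1 f=7, (4,3) g=1 f=5, (4,5) g=3 f=5, (5,4) g=3 f=7]; closed=[(3,3), (3,4), (4,4)]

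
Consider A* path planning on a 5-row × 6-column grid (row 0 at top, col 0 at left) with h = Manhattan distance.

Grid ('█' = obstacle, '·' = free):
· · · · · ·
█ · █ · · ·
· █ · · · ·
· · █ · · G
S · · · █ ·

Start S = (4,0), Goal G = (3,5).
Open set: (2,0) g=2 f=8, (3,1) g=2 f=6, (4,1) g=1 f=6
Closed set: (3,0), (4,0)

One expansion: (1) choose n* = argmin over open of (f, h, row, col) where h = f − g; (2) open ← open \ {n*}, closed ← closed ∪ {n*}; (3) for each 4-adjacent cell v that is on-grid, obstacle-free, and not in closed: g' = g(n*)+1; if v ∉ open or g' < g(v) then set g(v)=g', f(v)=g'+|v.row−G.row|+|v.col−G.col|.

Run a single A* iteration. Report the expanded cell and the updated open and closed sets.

expanded=(3,1); open=[(2,0) g=2 f=8, (4,1) g=1 f=6]; closed=[(3,0), (3,1), (4,0)]

step 1: expand (3,1) (f=6, h=4) → closed; open now [(2,0) g=2 f=8, (4,1) g=1 f=6]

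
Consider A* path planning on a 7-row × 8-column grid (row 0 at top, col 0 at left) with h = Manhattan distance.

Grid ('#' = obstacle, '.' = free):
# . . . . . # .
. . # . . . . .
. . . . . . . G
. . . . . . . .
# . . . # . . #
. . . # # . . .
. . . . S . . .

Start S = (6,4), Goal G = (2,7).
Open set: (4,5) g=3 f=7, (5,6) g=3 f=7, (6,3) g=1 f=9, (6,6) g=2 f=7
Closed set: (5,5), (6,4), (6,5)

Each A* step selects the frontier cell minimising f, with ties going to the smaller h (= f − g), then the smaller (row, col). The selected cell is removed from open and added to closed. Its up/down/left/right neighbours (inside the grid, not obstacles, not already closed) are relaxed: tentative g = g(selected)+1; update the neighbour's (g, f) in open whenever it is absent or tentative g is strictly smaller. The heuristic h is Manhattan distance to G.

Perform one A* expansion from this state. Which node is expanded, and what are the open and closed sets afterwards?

step 1: expand (4,5) (f=7, h=4) → closed; open now [(3,5) g=4 f=7, (4,6) g=4 f=7, (5,6) g=3 f=7, (6,3) g=1 f=9, (6,6) g=2 f=7]

expanded=(4,5); open=[(3,5) g=4 f=7, (4,6) g=4 f=7, (5,6) g=3 f=7, (6,3) g=1 f=9, (6,6) g=2 f=7]; closed=[(4,5), (5,5), (6,4), (6,5)]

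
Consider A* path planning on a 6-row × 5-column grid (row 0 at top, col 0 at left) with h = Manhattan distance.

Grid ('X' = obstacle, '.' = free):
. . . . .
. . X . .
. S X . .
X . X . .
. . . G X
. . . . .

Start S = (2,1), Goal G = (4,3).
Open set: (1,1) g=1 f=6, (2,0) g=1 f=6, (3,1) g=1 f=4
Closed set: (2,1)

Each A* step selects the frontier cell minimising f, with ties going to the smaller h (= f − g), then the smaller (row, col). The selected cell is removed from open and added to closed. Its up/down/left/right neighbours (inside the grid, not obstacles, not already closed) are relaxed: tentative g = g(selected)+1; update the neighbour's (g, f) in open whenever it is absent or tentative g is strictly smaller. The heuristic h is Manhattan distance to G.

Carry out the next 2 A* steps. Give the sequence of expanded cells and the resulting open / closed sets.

step 1: expand (3,1) (f=4, h=3) → closed; open now [(1,1) g=1 f=6, (2,0) g=1 f=6, (4,1) g=2 f=4]
step 2: expand (4,1) (f=4, h=2) → closed; open now [(1,1) g=1 f=6, (2,0) g=1 f=6, (4,0) g=3 f=6, (4,2) g=3 f=4, (5,1) g=3 f=6]

order=[(3,1) → (4,1)]; open=[(1,1) g=1 f=6, (2,0) g=1 f=6, (4,0) g=3 f=6, (4,2) g=3 f=4, (5,1) g=3 f=6]; closed=[(2,1), (3,1), (4,1)]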